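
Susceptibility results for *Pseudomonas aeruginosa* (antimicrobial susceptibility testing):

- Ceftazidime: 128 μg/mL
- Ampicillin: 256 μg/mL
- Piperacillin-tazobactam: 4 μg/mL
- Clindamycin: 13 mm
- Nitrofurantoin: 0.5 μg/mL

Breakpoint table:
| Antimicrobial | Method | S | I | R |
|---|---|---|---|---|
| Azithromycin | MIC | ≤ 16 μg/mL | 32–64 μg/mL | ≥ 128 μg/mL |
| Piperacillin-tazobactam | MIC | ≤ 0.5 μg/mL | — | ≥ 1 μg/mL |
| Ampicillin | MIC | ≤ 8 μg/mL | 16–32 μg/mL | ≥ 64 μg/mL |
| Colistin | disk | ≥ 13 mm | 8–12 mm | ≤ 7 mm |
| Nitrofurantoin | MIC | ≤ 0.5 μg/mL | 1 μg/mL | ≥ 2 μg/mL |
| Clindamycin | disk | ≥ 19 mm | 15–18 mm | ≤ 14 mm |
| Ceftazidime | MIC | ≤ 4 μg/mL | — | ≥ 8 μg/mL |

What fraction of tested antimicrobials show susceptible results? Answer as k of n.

1 of 5

Ceftazidime (128 μg/mL) ≥ 8 μg/mL → resistant
Ampicillin 256 μg/mL: ≥ 64 μg/mL — Resistant
Piperacillin-tazobactam 4 μg/mL: ≥ 1 μg/mL ⇒ R
Clindamycin: 13 mm is ≤ 14 mm — Resistant
Nitrofurantoin (0.5 μg/mL) ≤ 0.5 μg/mL — S
Susceptible: 1/5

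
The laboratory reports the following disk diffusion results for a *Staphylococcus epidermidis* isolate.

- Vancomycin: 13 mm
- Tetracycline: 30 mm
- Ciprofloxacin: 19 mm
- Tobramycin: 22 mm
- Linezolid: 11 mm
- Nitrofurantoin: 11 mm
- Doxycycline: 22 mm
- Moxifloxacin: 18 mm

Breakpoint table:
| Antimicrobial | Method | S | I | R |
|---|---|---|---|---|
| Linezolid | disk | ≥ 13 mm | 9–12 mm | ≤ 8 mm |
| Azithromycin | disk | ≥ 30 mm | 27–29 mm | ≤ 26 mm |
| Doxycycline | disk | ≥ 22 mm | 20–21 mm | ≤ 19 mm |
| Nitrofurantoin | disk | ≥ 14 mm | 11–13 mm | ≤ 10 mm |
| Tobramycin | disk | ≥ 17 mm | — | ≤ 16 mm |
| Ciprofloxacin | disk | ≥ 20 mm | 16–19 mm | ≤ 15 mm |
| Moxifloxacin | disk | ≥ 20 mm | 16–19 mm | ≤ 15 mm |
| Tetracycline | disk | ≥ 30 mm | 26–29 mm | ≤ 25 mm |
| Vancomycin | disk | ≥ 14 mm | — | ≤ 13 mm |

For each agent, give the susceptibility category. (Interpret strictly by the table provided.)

R, S, I, S, I, I, S, I

Vancomycin: 13 mm is ≤ 13 mm — resistant
Tetracycline 30 mm: ≥ 30 mm → susceptible
Ciprofloxacin (19 mm) in 16–19 mm → I
Tobramycin 22 mm: ≥ 17 mm ⇒ Susceptible
Linezolid (11 mm) in 9–12 mm → intermediate
Nitrofurantoin 11 mm: in 11–13 mm → intermediate
Doxycycline: 22 mm is ≥ 22 mm → S
Moxifloxacin: 18 mm is in 16–19 mm ⇒ Intermediate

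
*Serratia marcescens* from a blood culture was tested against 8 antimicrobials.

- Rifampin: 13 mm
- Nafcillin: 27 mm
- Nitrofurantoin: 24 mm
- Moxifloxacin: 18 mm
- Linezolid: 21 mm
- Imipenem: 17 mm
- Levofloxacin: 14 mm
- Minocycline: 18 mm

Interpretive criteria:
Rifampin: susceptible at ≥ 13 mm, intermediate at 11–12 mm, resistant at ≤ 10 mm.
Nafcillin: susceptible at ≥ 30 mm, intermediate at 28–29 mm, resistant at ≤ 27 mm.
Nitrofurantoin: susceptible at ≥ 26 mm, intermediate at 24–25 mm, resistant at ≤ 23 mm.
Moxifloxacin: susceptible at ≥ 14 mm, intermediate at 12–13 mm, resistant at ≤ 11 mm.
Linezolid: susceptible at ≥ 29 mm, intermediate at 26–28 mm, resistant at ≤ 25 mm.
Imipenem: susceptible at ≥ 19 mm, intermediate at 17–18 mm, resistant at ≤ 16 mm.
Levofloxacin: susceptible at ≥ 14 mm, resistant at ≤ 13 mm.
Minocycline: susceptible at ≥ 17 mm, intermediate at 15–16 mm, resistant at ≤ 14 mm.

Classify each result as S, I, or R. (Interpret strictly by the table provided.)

S, R, I, S, R, I, S, S

Rifampin (13 mm) ≥ 13 mm — Susceptible
Nafcillin: 27 mm is ≤ 27 mm — Resistant
Nitrofurantoin 24 mm: in 24–25 mm ⇒ intermediate
Moxifloxacin 18 mm: ≥ 14 mm → S
Linezolid (21 mm) ≤ 25 mm → Resistant
Imipenem 17 mm: in 17–18 mm → Intermediate
Levofloxacin: 14 mm is ≥ 14 mm → Susceptible
Minocycline: 18 mm is ≥ 17 mm ⇒ Susceptible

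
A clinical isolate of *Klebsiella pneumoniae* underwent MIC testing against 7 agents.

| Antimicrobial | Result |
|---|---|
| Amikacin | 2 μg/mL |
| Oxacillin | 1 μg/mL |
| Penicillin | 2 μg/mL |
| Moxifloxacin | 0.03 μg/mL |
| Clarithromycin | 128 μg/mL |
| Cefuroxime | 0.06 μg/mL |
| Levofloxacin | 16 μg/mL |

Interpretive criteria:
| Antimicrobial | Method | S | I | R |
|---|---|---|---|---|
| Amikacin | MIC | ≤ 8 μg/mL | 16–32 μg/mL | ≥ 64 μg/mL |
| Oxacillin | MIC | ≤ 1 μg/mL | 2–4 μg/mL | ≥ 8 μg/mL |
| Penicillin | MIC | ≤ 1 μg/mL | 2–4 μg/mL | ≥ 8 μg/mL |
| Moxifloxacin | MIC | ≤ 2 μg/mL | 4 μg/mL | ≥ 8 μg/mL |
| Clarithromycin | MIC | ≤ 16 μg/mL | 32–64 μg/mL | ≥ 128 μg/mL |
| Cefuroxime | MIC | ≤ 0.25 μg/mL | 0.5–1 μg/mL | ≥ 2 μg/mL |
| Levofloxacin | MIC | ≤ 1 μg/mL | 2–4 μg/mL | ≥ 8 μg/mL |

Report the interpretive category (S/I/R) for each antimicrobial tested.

S, S, I, S, R, S, R

Amikacin 2 μg/mL: ≤ 8 μg/mL — susceptible
Oxacillin (1 μg/mL) ≤ 1 μg/mL → Susceptible
Penicillin 2 μg/mL: in 2–4 μg/mL → Intermediate
Moxifloxacin: 0.03 μg/mL is ≤ 2 μg/mL — susceptible
Clarithromycin: 128 μg/mL is ≥ 128 μg/mL → R
Cefuroxime 0.06 μg/mL: ≤ 0.25 μg/mL → Susceptible
Levofloxacin 16 μg/mL: ≥ 8 μg/mL → resistant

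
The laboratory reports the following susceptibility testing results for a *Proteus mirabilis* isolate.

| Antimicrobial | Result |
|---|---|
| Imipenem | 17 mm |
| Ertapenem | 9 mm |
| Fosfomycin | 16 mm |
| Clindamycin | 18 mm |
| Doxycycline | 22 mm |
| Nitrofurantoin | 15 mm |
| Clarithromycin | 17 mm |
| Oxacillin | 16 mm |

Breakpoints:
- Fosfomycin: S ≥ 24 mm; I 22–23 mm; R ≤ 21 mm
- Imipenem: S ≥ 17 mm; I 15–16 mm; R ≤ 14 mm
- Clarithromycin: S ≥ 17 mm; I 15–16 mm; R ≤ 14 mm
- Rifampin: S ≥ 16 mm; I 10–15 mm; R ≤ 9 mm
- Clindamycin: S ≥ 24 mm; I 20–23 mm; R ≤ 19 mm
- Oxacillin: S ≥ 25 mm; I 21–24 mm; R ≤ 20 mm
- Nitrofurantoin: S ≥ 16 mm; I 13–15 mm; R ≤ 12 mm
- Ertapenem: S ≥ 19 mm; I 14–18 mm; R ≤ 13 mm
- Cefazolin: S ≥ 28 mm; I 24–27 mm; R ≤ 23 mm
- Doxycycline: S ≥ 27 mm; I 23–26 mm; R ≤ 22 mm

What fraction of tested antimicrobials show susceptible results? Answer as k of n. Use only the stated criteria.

2 of 8

Imipenem 17 mm: ≥ 17 mm → S
Ertapenem (9 mm) ≤ 13 mm ⇒ R
Fosfomycin: 16 mm is ≤ 21 mm ⇒ resistant
Clindamycin 18 mm: ≤ 19 mm ⇒ R
Doxycycline (22 mm) ≤ 22 mm — Resistant
Nitrofurantoin: 15 mm is in 13–15 mm → I
Clarithromycin: 17 mm is ≥ 17 mm ⇒ S
Oxacillin 16 mm: ≤ 20 mm — resistant
Susceptible: 2/8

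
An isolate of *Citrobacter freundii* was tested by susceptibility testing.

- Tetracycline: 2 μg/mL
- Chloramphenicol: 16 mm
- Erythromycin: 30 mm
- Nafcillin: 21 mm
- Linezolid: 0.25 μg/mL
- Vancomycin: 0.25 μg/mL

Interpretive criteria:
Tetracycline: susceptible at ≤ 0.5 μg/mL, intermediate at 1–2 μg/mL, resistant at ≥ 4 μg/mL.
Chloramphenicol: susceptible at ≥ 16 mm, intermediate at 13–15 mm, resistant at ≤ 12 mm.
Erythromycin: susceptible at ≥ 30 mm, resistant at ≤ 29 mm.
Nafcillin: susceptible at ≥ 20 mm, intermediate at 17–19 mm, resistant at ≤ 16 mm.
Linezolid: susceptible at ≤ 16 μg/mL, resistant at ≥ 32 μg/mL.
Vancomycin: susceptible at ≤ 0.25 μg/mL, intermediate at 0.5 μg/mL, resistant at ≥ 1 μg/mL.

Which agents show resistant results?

none

Tetracycline (2 μg/mL) in 1–2 μg/mL ⇒ intermediate
Chloramphenicol 16 mm: ≥ 16 mm → S
Erythromycin (30 mm) ≥ 30 mm → Susceptible
Nafcillin 21 mm: ≥ 20 mm ⇒ susceptible
Linezolid (0.25 μg/mL) ≤ 16 μg/mL — susceptible
Vancomycin: 0.25 μg/mL is ≤ 0.25 μg/mL → S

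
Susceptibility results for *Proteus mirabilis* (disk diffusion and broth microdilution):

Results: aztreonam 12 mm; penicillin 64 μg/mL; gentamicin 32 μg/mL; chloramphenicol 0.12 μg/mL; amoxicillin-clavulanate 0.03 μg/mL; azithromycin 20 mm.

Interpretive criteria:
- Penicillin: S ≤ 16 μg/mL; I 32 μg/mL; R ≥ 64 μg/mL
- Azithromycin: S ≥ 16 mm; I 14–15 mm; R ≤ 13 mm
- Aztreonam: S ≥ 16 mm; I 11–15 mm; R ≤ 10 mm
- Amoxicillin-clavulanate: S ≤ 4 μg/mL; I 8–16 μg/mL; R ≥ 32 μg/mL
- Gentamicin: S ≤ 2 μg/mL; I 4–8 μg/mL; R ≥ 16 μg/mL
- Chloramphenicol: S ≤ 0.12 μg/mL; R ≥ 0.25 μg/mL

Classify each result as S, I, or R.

Aztreonam 12 mm: in 11–15 mm → intermediate
Penicillin 64 μg/mL: ≥ 64 μg/mL → R
Gentamicin (32 μg/mL) ≥ 16 μg/mL → resistant
Chloramphenicol: 0.12 μg/mL is ≤ 0.12 μg/mL ⇒ S
Amoxicillin-clavulanate (0.03 μg/mL) ≤ 4 μg/mL ⇒ Susceptible
Azithromycin (20 mm) ≥ 16 mm → Susceptible

I, R, R, S, S, S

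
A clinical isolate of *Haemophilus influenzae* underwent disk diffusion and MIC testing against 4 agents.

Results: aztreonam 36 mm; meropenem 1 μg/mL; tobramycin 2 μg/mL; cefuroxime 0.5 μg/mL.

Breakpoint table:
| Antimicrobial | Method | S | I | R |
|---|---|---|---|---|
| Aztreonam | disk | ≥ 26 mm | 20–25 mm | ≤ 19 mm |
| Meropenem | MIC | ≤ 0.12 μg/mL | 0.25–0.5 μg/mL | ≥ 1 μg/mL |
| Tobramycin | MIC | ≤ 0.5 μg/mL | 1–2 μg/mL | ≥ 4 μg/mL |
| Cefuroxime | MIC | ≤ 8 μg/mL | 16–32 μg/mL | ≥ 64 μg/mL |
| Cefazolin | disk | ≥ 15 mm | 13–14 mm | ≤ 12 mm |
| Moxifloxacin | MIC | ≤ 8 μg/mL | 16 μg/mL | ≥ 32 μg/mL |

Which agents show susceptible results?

Aztreonam: 36 mm is ≥ 26 mm ⇒ susceptible
Meropenem 1 μg/mL: ≥ 1 μg/mL → R
Tobramycin (2 μg/mL) in 1–2 μg/mL → intermediate
Cefuroxime: 0.5 μg/mL is ≤ 8 μg/mL ⇒ S

aztreonam, cefuroxime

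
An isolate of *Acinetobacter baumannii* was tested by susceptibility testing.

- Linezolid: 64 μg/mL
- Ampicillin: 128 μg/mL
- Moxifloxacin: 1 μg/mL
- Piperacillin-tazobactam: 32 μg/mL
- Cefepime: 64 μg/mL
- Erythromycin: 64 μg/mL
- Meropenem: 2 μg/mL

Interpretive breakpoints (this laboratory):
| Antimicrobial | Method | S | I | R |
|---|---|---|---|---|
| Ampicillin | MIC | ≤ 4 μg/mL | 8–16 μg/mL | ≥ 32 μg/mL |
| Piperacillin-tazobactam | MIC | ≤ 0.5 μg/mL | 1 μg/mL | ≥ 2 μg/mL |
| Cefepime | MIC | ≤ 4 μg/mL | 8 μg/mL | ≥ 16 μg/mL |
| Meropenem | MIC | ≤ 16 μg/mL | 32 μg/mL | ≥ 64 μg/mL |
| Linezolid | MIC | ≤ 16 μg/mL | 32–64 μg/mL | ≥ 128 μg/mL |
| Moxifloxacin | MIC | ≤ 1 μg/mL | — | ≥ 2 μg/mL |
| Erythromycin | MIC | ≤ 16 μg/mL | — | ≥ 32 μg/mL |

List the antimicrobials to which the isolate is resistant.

Linezolid (64 μg/mL) in 32–64 μg/mL ⇒ I
Ampicillin (128 μg/mL) ≥ 32 μg/mL ⇒ resistant
Moxifloxacin 1 μg/mL: ≤ 1 μg/mL → S
Piperacillin-tazobactam: 32 μg/mL is ≥ 2 μg/mL → resistant
Cefepime 64 μg/mL: ≥ 16 μg/mL ⇒ Resistant
Erythromycin: 64 μg/mL is ≥ 32 μg/mL → resistant
Meropenem 2 μg/mL: ≤ 16 μg/mL → S

ampicillin, piperacillin-tazobactam, cefepime, erythromycin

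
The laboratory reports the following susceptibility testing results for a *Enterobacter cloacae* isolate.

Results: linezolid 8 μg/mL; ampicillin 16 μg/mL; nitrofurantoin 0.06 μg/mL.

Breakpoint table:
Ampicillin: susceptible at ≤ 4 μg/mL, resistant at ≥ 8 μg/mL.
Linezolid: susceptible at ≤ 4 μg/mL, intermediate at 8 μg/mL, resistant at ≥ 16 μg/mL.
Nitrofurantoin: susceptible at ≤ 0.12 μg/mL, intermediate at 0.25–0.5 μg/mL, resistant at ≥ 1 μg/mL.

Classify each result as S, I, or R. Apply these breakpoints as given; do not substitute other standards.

I, R, S

Linezolid (8 μg/mL) = 8 μg/mL — I
Ampicillin: 16 μg/mL is ≥ 8 μg/mL ⇒ R
Nitrofurantoin 0.06 μg/mL: ≤ 0.12 μg/mL ⇒ Susceptible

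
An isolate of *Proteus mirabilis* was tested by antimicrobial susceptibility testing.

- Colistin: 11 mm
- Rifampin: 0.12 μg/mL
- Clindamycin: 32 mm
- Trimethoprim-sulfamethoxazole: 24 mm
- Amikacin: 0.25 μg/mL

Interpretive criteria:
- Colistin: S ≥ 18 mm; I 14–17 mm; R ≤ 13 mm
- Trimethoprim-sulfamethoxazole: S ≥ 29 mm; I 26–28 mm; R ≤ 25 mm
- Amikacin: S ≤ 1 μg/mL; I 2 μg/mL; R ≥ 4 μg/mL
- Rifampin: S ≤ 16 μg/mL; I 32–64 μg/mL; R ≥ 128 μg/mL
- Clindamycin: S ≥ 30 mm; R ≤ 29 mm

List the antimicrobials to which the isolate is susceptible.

rifampin, clindamycin, amikacin

Colistin (11 mm) ≤ 13 mm ⇒ R
Rifampin: 0.12 μg/mL is ≤ 16 μg/mL → S
Clindamycin (32 mm) ≥ 30 mm ⇒ S
Trimethoprim-sulfamethoxazole 24 mm: ≤ 25 mm ⇒ R
Amikacin (0.25 μg/mL) ≤ 1 μg/mL — S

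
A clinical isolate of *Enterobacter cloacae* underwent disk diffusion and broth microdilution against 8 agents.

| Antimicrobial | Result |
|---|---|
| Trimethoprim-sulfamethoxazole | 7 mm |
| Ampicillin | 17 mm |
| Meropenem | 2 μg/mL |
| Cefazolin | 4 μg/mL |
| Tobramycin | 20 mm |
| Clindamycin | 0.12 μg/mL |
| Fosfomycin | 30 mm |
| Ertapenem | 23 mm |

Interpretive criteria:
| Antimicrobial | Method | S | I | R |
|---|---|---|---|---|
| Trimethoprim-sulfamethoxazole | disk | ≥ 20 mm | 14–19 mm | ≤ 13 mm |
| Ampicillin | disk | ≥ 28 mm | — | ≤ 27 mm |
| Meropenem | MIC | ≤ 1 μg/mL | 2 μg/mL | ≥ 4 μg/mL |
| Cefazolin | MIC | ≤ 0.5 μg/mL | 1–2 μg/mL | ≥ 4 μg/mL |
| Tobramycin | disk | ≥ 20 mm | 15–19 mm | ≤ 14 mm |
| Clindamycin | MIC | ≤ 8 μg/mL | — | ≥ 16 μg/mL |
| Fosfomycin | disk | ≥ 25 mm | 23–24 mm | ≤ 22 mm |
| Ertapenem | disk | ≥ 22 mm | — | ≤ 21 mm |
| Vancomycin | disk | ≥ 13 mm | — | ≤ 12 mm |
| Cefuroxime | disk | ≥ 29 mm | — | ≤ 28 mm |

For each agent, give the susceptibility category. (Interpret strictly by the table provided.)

R, R, I, R, S, S, S, S

Trimethoprim-sulfamethoxazole: 7 mm is ≤ 13 mm → resistant
Ampicillin: 17 mm is ≤ 27 mm → Resistant
Meropenem 2 μg/mL: = 2 μg/mL — intermediate
Cefazolin 4 μg/mL: ≥ 4 μg/mL — R
Tobramycin (20 mm) ≥ 20 mm → S
Clindamycin (0.12 μg/mL) ≤ 8 μg/mL ⇒ Susceptible
Fosfomycin: 30 mm is ≥ 25 mm ⇒ S
Ertapenem: 23 mm is ≥ 22 mm — susceptible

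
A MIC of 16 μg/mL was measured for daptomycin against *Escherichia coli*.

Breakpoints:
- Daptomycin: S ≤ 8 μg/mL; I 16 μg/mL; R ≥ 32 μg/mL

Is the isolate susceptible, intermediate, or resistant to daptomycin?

Daptomycin 16 μg/mL: = 16 μg/mL → Intermediate

I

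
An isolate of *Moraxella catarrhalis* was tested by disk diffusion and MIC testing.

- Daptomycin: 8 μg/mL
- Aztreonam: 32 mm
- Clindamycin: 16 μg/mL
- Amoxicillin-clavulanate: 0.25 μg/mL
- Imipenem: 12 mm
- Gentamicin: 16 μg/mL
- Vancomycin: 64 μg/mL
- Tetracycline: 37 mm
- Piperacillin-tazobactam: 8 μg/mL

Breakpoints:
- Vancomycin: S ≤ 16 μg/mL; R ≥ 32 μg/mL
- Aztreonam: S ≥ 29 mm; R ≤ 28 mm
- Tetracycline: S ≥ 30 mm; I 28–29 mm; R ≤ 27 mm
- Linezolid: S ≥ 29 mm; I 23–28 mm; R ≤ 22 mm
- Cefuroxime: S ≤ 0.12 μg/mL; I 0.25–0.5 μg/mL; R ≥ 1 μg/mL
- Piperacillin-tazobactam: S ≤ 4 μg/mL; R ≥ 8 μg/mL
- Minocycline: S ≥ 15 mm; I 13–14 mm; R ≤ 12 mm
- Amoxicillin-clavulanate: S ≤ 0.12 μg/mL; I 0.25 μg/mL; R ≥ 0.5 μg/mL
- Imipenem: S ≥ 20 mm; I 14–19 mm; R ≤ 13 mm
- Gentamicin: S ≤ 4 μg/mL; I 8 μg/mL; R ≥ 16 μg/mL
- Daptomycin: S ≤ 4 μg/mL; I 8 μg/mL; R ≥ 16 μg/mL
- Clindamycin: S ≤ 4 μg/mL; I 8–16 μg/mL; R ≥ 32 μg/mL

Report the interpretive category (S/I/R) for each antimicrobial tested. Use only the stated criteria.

Daptomycin: 8 μg/mL is = 8 μg/mL ⇒ I
Aztreonam: 32 mm is ≥ 29 mm ⇒ S
Clindamycin: 16 μg/mL is in 8–16 μg/mL — I
Amoxicillin-clavulanate 0.25 μg/mL: = 0.25 μg/mL — I
Imipenem 12 mm: ≤ 13 mm → resistant
Gentamicin 16 μg/mL: ≥ 16 μg/mL ⇒ R
Vancomycin: 64 μg/mL is ≥ 32 μg/mL ⇒ R
Tetracycline (37 mm) ≥ 30 mm ⇒ S
Piperacillin-tazobactam (8 μg/mL) ≥ 8 μg/mL ⇒ Resistant

I, S, I, I, R, R, R, S, R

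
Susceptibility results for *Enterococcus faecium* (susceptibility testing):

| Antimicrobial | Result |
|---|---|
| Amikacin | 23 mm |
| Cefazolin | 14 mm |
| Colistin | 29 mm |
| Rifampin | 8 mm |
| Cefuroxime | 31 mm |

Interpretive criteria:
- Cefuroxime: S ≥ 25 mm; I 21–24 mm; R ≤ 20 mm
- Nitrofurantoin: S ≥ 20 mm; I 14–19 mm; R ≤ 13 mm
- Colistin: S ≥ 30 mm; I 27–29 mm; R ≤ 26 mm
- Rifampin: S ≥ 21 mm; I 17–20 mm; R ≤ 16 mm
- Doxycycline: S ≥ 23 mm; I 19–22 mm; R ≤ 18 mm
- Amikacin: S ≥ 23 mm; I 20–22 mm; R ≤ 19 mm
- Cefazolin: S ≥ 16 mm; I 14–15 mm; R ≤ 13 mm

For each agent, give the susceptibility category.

S, I, I, R, S

Amikacin 23 mm: ≥ 23 mm → susceptible
Cefazolin 14 mm: in 14–15 mm — I
Colistin (29 mm) in 27–29 mm → Intermediate
Rifampin 8 mm: ≤ 16 mm — R
Cefuroxime 31 mm: ≥ 25 mm ⇒ Susceptible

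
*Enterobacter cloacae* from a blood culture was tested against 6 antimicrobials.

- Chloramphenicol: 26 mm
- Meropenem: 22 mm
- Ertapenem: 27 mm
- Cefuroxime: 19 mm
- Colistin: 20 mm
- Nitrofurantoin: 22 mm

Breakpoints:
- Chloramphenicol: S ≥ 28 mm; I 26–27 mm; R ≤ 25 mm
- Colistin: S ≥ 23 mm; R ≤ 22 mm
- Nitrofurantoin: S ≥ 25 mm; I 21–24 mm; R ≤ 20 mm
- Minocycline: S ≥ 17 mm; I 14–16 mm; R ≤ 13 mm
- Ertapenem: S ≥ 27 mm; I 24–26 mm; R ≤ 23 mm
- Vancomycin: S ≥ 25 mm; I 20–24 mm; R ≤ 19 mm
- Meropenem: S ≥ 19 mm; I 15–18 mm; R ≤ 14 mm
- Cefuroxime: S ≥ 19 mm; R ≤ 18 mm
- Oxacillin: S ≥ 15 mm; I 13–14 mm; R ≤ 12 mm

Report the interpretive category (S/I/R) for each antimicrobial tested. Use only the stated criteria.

Chloramphenicol (26 mm) in 26–27 mm — Intermediate
Meropenem (22 mm) ≥ 19 mm ⇒ S
Ertapenem (27 mm) ≥ 27 mm — S
Cefuroxime (19 mm) ≥ 19 mm → Susceptible
Colistin 20 mm: ≤ 22 mm — resistant
Nitrofurantoin: 22 mm is in 21–24 mm → I

I, S, S, S, R, I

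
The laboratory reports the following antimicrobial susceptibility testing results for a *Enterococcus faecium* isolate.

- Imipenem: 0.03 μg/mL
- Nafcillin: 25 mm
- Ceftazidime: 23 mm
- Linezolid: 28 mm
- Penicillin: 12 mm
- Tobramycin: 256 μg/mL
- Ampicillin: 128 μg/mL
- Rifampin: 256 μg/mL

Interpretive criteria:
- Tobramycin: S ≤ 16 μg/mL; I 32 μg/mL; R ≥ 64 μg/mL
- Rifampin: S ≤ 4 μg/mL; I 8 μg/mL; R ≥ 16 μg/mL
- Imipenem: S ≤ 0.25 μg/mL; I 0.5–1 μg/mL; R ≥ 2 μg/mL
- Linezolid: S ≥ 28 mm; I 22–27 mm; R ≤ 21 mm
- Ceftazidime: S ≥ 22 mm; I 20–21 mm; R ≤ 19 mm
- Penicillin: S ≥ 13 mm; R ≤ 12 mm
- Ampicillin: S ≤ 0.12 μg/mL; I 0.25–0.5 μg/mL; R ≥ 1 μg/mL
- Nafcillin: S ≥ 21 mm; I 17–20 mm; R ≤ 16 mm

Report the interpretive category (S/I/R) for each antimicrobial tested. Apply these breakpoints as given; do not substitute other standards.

Imipenem (0.03 μg/mL) ≤ 0.25 μg/mL → Susceptible
Nafcillin (25 mm) ≥ 21 mm ⇒ Susceptible
Ceftazidime 23 mm: ≥ 22 mm ⇒ Susceptible
Linezolid (28 mm) ≥ 28 mm → Susceptible
Penicillin (12 mm) ≤ 12 mm → resistant
Tobramycin: 256 μg/mL is ≥ 64 μg/mL → resistant
Ampicillin (128 μg/mL) ≥ 1 μg/mL → resistant
Rifampin: 256 μg/mL is ≥ 16 μg/mL ⇒ R

S, S, S, S, R, R, R, R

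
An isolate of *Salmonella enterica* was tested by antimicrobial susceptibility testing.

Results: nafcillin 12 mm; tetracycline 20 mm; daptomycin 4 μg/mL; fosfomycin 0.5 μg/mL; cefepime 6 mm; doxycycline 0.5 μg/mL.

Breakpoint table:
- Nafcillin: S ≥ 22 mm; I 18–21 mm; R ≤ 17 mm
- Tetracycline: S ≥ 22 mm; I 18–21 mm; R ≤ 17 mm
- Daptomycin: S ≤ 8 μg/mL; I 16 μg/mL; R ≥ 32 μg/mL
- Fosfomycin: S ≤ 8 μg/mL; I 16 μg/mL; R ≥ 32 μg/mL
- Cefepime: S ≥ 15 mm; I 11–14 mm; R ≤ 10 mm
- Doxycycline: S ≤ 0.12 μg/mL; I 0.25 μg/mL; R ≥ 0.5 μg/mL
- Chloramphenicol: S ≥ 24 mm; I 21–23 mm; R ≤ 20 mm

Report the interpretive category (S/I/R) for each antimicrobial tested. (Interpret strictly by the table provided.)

Nafcillin 12 mm: ≤ 17 mm ⇒ R
Tetracycline (20 mm) in 18–21 mm → Intermediate
Daptomycin 4 μg/mL: ≤ 8 μg/mL → Susceptible
Fosfomycin (0.5 μg/mL) ≤ 8 μg/mL — Susceptible
Cefepime 6 mm: ≤ 10 mm — resistant
Doxycycline: 0.5 μg/mL is ≥ 0.5 μg/mL ⇒ resistant

R, I, S, S, R, R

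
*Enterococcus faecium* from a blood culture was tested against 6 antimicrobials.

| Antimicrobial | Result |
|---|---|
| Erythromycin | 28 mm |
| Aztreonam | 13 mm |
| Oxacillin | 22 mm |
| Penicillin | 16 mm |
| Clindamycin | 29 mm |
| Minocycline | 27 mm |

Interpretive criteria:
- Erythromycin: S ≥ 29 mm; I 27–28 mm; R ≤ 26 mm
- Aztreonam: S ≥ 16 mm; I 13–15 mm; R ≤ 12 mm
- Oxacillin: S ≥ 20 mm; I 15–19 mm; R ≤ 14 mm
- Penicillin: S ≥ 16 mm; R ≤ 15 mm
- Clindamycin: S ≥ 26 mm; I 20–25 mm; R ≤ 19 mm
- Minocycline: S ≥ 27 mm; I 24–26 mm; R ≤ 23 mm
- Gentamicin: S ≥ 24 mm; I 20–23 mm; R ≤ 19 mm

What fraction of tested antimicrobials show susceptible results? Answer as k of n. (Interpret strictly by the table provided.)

Erythromycin: 28 mm is in 27–28 mm ⇒ Intermediate
Aztreonam (13 mm) in 13–15 mm — I
Oxacillin: 22 mm is ≥ 20 mm → susceptible
Penicillin: 16 mm is ≥ 16 mm → S
Clindamycin: 29 mm is ≥ 26 mm ⇒ susceptible
Minocycline (27 mm) ≥ 27 mm → S
Susceptible: 4/6

4 of 6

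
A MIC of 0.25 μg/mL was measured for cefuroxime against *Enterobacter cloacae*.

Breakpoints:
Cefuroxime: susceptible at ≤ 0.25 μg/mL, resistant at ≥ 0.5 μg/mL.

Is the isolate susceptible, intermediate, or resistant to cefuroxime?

S

Cefuroxime: 0.25 μg/mL is ≤ 0.25 μg/mL → Susceptible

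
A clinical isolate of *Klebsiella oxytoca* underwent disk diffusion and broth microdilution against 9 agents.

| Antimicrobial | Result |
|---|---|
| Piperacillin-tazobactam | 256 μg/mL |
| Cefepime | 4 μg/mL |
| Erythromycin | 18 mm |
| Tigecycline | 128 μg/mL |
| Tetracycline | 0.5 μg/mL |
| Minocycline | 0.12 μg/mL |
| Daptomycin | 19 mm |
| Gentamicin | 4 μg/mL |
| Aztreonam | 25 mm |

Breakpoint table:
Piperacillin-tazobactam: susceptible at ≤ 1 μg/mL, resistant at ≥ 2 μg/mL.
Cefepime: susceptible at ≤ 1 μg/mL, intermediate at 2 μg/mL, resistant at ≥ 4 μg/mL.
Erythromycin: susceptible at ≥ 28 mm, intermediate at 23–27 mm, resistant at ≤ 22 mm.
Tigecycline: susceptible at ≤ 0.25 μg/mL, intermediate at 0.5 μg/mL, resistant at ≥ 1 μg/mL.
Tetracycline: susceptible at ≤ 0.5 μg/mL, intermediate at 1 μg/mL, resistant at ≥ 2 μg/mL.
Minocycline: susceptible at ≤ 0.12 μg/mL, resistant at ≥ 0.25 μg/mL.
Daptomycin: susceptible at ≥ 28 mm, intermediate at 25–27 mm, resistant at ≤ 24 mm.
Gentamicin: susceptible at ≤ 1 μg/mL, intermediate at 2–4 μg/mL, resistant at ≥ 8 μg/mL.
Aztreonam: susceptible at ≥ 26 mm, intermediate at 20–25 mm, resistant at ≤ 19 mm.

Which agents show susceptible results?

Piperacillin-tazobactam 256 μg/mL: ≥ 2 μg/mL — resistant
Cefepime 4 μg/mL: ≥ 4 μg/mL — resistant
Erythromycin (18 mm) ≤ 22 mm ⇒ Resistant
Tigecycline: 128 μg/mL is ≥ 1 μg/mL → Resistant
Tetracycline (0.5 μg/mL) ≤ 0.5 μg/mL → S
Minocycline (0.12 μg/mL) ≤ 0.12 μg/mL → susceptible
Daptomycin: 19 mm is ≤ 24 mm → R
Gentamicin (4 μg/mL) in 2–4 μg/mL ⇒ intermediate
Aztreonam: 25 mm is in 20–25 mm → I

tetracycline, minocycline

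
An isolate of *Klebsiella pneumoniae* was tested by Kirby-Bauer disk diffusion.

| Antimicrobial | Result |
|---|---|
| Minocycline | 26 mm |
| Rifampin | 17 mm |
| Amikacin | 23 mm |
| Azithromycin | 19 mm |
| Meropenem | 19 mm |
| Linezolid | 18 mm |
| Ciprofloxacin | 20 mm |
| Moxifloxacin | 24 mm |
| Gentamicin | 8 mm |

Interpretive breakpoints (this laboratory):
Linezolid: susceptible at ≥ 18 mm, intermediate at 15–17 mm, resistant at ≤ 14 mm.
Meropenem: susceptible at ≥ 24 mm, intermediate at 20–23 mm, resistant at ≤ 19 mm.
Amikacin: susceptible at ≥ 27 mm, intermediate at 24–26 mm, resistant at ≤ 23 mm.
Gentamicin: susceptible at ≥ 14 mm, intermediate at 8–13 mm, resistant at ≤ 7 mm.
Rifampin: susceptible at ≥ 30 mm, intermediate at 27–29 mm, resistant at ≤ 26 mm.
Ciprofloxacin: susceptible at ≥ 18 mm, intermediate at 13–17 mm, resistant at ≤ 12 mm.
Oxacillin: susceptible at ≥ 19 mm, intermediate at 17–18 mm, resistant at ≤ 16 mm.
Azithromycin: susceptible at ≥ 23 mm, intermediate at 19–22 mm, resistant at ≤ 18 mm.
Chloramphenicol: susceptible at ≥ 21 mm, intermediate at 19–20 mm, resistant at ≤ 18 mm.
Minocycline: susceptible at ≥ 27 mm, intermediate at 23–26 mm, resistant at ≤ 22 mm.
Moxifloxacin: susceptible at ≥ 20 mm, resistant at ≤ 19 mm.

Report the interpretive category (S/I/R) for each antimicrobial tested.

I, R, R, I, R, S, S, S, I

Minocycline 26 mm: in 23–26 mm ⇒ I
Rifampin: 17 mm is ≤ 26 mm — resistant
Amikacin: 23 mm is ≤ 23 mm ⇒ Resistant
Azithromycin: 19 mm is in 19–22 mm ⇒ intermediate
Meropenem 19 mm: ≤ 19 mm ⇒ R
Linezolid 18 mm: ≥ 18 mm → susceptible
Ciprofloxacin 20 mm: ≥ 18 mm → Susceptible
Moxifloxacin: 24 mm is ≥ 20 mm → S
Gentamicin 8 mm: in 8–13 mm ⇒ Intermediate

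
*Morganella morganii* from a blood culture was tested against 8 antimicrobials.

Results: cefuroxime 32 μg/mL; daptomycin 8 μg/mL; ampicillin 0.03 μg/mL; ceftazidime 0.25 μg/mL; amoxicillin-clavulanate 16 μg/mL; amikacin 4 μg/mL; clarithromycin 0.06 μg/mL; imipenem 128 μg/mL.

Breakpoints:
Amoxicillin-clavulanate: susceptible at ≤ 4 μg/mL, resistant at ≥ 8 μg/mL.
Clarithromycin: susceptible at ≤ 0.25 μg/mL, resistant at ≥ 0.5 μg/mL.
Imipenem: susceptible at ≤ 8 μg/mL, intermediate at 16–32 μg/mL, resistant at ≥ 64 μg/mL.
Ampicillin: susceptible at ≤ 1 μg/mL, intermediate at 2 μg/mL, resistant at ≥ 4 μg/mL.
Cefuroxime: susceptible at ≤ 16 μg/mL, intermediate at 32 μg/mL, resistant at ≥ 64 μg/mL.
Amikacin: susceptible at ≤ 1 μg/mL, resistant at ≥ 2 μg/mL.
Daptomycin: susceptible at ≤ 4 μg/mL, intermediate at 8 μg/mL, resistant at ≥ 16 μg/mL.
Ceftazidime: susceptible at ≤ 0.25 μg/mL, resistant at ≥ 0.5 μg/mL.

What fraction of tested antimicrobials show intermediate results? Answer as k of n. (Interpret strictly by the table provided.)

2 of 8

Cefuroxime (32 μg/mL) = 32 μg/mL ⇒ I
Daptomycin (8 μg/mL) = 8 μg/mL → Intermediate
Ampicillin: 0.03 μg/mL is ≤ 1 μg/mL ⇒ Susceptible
Ceftazidime: 0.25 μg/mL is ≤ 0.25 μg/mL — susceptible
Amoxicillin-clavulanate: 16 μg/mL is ≥ 8 μg/mL → resistant
Amikacin 4 μg/mL: ≥ 2 μg/mL — R
Clarithromycin (0.06 μg/mL) ≤ 0.25 μg/mL → susceptible
Imipenem (128 μg/mL) ≥ 64 μg/mL — Resistant
Intermediate: 2/8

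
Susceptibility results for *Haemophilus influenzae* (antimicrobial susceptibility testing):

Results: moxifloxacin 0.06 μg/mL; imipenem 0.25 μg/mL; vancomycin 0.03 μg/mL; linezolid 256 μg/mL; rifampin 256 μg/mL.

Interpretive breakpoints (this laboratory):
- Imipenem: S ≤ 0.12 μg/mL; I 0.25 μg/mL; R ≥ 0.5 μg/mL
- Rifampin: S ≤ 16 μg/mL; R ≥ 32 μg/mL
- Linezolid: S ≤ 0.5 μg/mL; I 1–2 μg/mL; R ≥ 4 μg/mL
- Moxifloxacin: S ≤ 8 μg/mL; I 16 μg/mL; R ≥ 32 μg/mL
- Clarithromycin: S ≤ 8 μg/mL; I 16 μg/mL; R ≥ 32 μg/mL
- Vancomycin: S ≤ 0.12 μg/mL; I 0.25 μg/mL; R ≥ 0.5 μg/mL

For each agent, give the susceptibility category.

S, I, S, R, R

Moxifloxacin: 0.06 μg/mL is ≤ 8 μg/mL → S
Imipenem 0.25 μg/mL: = 0.25 μg/mL → I
Vancomycin 0.03 μg/mL: ≤ 0.12 μg/mL ⇒ S
Linezolid 256 μg/mL: ≥ 4 μg/mL → Resistant
Rifampin 256 μg/mL: ≥ 32 μg/mL → Resistant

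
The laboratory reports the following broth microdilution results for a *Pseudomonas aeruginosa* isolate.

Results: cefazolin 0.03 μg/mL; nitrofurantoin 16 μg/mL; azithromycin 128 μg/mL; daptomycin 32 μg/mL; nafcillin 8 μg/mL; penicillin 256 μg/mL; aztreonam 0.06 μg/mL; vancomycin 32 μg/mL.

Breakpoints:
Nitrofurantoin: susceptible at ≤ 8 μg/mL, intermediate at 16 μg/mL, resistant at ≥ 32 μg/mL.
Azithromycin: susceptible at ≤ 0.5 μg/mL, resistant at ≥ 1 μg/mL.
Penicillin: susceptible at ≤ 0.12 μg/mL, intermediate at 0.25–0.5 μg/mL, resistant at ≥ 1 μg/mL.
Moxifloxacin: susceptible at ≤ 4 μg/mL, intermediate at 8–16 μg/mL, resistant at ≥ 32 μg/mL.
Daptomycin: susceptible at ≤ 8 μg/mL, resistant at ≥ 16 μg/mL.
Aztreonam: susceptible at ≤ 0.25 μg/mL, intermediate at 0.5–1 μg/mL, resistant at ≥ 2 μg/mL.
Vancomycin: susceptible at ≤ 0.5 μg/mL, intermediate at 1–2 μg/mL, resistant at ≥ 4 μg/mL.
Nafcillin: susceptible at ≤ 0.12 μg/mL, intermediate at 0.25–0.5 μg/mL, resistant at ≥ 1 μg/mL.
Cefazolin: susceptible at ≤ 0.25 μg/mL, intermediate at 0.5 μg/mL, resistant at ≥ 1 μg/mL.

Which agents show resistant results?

azithromycin, daptomycin, nafcillin, penicillin, vancomycin

Cefazolin: 0.03 μg/mL is ≤ 0.25 μg/mL ⇒ Susceptible
Nitrofurantoin: 16 μg/mL is = 16 μg/mL — I
Azithromycin: 128 μg/mL is ≥ 1 μg/mL → Resistant
Daptomycin 32 μg/mL: ≥ 16 μg/mL → R
Nafcillin 8 μg/mL: ≥ 1 μg/mL → resistant
Penicillin 256 μg/mL: ≥ 1 μg/mL → Resistant
Aztreonam 0.06 μg/mL: ≤ 0.25 μg/mL ⇒ S
Vancomycin (32 μg/mL) ≥ 4 μg/mL — resistant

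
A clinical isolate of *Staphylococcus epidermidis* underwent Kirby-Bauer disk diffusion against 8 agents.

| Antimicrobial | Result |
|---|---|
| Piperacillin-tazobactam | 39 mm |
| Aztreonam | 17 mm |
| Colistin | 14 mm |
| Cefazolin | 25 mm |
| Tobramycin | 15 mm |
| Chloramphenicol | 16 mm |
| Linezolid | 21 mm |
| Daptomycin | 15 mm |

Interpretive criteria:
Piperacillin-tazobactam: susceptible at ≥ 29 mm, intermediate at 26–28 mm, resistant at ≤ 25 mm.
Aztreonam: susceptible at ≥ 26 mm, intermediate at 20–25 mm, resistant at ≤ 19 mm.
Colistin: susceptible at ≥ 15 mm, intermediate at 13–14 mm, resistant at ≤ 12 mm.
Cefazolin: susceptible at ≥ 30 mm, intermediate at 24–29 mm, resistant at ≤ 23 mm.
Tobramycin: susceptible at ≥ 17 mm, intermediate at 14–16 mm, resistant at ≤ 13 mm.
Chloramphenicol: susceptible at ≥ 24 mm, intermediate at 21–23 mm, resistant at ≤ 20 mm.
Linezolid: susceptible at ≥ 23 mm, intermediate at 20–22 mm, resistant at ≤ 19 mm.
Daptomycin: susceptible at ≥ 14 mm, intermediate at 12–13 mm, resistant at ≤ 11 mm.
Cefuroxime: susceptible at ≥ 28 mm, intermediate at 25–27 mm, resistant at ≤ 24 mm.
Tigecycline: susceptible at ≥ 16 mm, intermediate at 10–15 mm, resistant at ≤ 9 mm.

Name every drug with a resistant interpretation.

aztreonam, chloramphenicol

Piperacillin-tazobactam: 39 mm is ≥ 29 mm → Susceptible
Aztreonam 17 mm: ≤ 19 mm — Resistant
Colistin (14 mm) in 13–14 mm → intermediate
Cefazolin 25 mm: in 24–29 mm → Intermediate
Tobramycin (15 mm) in 14–16 mm → intermediate
Chloramphenicol 16 mm: ≤ 20 mm — Resistant
Linezolid 21 mm: in 20–22 mm — Intermediate
Daptomycin (15 mm) ≥ 14 mm ⇒ susceptible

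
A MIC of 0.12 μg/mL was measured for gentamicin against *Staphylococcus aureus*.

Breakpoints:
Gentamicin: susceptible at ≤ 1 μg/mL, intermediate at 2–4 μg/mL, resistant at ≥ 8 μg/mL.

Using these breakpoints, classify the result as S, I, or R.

Susceptible

Gentamicin 0.12 μg/mL: ≤ 1 μg/mL → Susceptible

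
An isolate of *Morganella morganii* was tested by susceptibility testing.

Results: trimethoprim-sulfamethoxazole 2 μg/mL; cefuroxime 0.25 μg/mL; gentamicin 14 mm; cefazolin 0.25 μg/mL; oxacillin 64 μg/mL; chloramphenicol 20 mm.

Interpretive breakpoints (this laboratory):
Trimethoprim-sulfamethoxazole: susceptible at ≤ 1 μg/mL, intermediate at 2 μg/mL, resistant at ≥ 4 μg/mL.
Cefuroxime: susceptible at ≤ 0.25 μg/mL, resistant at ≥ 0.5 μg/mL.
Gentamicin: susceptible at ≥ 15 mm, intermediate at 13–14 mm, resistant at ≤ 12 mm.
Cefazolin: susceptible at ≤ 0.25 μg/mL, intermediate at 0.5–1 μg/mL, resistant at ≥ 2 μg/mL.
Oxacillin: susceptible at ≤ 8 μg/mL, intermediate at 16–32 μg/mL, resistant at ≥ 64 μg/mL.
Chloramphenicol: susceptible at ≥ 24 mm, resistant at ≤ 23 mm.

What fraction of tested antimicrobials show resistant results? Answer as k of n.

Trimethoprim-sulfamethoxazole (2 μg/mL) = 2 μg/mL — intermediate
Cefuroxime (0.25 μg/mL) ≤ 0.25 μg/mL ⇒ Susceptible
Gentamicin (14 mm) in 13–14 mm → intermediate
Cefazolin (0.25 μg/mL) ≤ 0.25 μg/mL — S
Oxacillin (64 μg/mL) ≥ 64 μg/mL ⇒ resistant
Chloramphenicol 20 mm: ≤ 23 mm → R
Resistant: 2/6

2 of 6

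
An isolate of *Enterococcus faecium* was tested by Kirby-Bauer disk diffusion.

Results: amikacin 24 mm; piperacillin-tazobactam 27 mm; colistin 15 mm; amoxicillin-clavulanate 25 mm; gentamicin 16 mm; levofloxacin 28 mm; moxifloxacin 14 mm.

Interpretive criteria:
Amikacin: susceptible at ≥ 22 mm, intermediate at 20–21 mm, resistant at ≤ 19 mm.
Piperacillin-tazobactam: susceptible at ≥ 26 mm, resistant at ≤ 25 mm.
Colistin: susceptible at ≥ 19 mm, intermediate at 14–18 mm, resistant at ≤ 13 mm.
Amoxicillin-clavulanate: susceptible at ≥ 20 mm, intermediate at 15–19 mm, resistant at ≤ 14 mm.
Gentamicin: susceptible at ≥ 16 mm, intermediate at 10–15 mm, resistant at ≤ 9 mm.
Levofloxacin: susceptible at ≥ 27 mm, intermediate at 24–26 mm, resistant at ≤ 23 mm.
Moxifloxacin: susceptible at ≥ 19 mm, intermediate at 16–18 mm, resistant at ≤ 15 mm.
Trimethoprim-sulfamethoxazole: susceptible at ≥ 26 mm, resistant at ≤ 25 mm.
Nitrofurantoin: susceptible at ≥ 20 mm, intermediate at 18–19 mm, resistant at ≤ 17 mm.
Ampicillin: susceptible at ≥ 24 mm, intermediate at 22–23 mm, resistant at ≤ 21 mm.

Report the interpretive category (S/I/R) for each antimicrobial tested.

S, S, I, S, S, S, R

Amikacin 24 mm: ≥ 22 mm — S
Piperacillin-tazobactam (27 mm) ≥ 26 mm ⇒ susceptible
Colistin 15 mm: in 14–18 mm → intermediate
Amoxicillin-clavulanate: 25 mm is ≥ 20 mm ⇒ susceptible
Gentamicin (16 mm) ≥ 16 mm → Susceptible
Levofloxacin 28 mm: ≥ 27 mm — susceptible
Moxifloxacin 14 mm: ≤ 15 mm — R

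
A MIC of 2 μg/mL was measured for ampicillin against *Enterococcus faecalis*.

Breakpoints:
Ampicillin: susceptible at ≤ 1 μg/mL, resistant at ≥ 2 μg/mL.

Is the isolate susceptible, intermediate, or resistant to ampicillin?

Resistant

Ampicillin (2 μg/mL) ≥ 2 μg/mL ⇒ R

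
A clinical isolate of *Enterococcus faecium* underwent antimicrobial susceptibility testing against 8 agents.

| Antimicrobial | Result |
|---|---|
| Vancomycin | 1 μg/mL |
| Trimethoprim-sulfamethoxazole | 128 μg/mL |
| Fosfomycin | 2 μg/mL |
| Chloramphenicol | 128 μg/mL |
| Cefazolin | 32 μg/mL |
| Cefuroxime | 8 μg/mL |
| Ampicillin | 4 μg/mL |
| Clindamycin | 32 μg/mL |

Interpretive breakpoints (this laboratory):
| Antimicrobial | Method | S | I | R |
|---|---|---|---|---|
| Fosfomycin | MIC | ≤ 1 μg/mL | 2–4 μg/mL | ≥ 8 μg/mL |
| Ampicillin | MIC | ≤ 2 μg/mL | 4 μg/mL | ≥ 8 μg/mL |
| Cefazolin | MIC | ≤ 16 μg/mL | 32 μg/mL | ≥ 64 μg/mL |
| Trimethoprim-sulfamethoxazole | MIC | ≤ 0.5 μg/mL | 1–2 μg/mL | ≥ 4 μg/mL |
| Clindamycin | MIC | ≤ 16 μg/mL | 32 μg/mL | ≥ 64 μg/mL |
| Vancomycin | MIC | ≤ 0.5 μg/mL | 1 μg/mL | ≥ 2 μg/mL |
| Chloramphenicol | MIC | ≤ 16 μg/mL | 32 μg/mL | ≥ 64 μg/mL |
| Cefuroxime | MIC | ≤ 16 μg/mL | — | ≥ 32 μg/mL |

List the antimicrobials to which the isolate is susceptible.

cefuroxime

Vancomycin: 1 μg/mL is = 1 μg/mL ⇒ I
Trimethoprim-sulfamethoxazole 128 μg/mL: ≥ 4 μg/mL ⇒ Resistant
Fosfomycin 2 μg/mL: in 2–4 μg/mL ⇒ Intermediate
Chloramphenicol: 128 μg/mL is ≥ 64 μg/mL ⇒ Resistant
Cefazolin 32 μg/mL: = 32 μg/mL — Intermediate
Cefuroxime: 8 μg/mL is ≤ 16 μg/mL → Susceptible
Ampicillin: 4 μg/mL is = 4 μg/mL → intermediate
Clindamycin (32 μg/mL) = 32 μg/mL — intermediate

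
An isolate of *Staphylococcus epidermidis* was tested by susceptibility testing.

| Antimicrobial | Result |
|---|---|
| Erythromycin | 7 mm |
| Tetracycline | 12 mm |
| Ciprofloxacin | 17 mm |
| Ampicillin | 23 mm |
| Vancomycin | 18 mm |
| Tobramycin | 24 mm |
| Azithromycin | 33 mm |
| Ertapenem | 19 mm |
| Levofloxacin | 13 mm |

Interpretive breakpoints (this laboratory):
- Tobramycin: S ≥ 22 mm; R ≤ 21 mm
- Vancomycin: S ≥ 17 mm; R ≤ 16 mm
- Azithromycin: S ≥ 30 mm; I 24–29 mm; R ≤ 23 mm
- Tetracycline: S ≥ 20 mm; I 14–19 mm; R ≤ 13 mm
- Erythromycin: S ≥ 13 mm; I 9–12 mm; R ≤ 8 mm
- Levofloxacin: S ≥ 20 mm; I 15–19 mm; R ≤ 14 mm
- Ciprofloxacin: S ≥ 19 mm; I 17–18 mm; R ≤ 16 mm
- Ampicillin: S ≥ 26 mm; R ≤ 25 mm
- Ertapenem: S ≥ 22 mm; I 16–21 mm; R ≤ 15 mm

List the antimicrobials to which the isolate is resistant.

Erythromycin (7 mm) ≤ 8 mm — resistant
Tetracycline: 12 mm is ≤ 13 mm — resistant
Ciprofloxacin (17 mm) in 17–18 mm — I
Ampicillin (23 mm) ≤ 25 mm → Resistant
Vancomycin 18 mm: ≥ 17 mm ⇒ Susceptible
Tobramycin: 24 mm is ≥ 22 mm — S
Azithromycin: 33 mm is ≥ 30 mm → Susceptible
Ertapenem (19 mm) in 16–21 mm ⇒ Intermediate
Levofloxacin (13 mm) ≤ 14 mm → resistant

erythromycin, tetracycline, ampicillin, levofloxacin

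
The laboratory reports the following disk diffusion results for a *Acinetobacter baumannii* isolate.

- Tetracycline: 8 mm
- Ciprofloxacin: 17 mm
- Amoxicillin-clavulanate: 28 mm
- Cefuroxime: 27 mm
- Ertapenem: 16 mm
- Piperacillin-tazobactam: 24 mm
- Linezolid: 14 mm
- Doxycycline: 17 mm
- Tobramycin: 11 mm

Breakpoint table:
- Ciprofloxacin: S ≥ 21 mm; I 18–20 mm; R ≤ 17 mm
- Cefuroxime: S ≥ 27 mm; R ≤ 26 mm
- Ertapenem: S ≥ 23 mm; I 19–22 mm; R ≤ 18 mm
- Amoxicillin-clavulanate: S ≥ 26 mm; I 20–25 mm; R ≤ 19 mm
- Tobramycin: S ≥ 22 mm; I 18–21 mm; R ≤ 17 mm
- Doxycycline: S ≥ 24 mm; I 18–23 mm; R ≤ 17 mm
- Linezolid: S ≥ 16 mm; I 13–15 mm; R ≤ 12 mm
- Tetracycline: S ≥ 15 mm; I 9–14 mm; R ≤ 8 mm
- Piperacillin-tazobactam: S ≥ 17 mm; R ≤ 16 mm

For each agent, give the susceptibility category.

R, R, S, S, R, S, I, R, R

Tetracycline: 8 mm is ≤ 8 mm → resistant
Ciprofloxacin: 17 mm is ≤ 17 mm → R
Amoxicillin-clavulanate: 28 mm is ≥ 26 mm → susceptible
Cefuroxime: 27 mm is ≥ 27 mm — Susceptible
Ertapenem: 16 mm is ≤ 18 mm → Resistant
Piperacillin-tazobactam (24 mm) ≥ 17 mm → Susceptible
Linezolid: 14 mm is in 13–15 mm → Intermediate
Doxycycline: 17 mm is ≤ 17 mm ⇒ R
Tobramycin (11 mm) ≤ 17 mm ⇒ Resistant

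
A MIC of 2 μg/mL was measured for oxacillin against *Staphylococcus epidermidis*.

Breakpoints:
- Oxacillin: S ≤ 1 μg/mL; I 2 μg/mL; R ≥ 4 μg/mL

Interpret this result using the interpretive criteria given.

Oxacillin 2 μg/mL: = 2 μg/mL ⇒ Intermediate

Intermediate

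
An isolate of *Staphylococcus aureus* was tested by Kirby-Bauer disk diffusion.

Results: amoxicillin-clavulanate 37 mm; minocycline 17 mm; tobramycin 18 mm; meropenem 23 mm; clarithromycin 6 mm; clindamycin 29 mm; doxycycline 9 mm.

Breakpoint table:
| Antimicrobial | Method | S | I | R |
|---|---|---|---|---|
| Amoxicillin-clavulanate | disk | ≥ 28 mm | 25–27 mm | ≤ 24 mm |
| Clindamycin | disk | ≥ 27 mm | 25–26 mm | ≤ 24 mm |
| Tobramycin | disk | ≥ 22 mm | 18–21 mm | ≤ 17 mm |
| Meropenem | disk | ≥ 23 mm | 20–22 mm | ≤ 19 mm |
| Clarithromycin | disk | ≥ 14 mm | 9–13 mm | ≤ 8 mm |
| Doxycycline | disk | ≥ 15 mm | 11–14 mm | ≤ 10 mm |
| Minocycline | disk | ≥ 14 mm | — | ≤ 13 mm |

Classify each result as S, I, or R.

S, S, I, S, R, S, R

Amoxicillin-clavulanate (37 mm) ≥ 28 mm — Susceptible
Minocycline: 17 mm is ≥ 14 mm ⇒ Susceptible
Tobramycin 18 mm: in 18–21 mm ⇒ Intermediate
Meropenem (23 mm) ≥ 23 mm — S
Clarithromycin: 6 mm is ≤ 8 mm ⇒ Resistant
Clindamycin: 29 mm is ≥ 27 mm — S
Doxycycline 9 mm: ≤ 10 mm → R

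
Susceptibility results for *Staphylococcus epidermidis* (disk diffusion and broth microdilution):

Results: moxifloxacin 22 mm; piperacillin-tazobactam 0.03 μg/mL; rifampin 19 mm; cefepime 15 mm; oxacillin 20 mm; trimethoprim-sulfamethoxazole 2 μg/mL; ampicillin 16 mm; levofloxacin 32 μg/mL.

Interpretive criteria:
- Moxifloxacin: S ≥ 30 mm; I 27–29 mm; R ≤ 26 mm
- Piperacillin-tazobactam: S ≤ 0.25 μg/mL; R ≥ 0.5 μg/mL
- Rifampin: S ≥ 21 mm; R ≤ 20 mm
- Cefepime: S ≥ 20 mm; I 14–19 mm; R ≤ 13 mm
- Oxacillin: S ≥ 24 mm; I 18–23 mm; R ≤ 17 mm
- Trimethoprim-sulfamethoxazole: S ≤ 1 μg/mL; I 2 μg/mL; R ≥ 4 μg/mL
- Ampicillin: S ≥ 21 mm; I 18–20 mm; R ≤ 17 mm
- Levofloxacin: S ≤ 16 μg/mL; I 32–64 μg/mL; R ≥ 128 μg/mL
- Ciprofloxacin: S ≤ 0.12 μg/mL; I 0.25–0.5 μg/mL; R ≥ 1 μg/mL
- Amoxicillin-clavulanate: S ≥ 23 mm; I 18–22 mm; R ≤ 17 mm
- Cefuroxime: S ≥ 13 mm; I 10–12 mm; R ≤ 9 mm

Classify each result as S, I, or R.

R, S, R, I, I, I, R, I

Moxifloxacin (22 mm) ≤ 26 mm ⇒ Resistant
Piperacillin-tazobactam 0.03 μg/mL: ≤ 0.25 μg/mL — Susceptible
Rifampin 19 mm: ≤ 20 mm — Resistant
Cefepime 15 mm: in 14–19 mm → I
Oxacillin: 20 mm is in 18–23 mm ⇒ intermediate
Trimethoprim-sulfamethoxazole 2 μg/mL: = 2 μg/mL — Intermediate
Ampicillin: 16 mm is ≤ 17 mm ⇒ resistant
Levofloxacin 32 μg/mL: in 32–64 μg/mL — Intermediate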